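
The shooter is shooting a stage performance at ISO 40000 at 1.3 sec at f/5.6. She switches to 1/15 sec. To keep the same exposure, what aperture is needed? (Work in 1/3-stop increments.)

Shutter speed: 1.3 → 1 → 0.8 → 0.6 → 0.5 → 0.4 → 0.3 → 1/4 → 1/5 → 1/6 → 1/8 → 1/10 → 1/13 → 1/15 — 4 1/3 stops faster (darker).
Need 4 1/3 stops brighter from the aperture: f/5.6 → f/5 → f/4.5 → f/4 → f/3.5 → f/3.2 → f/2.8 → f/2.5 → f/2.2 → f/2 → f/1.8 → f/1.6 → f/1.4 → f/1.2.

f/1.2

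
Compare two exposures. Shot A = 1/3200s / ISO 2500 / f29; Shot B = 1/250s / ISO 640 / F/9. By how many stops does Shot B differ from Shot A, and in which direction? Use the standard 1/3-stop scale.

Aperture: f/29 → f/25 → f/22 → f/20 → f/18 → f/16 → f/14 → f/13 → f/11 → f/10 → f/9 — 3 1/3 stops opened up (brighter).
Shutter speed: 1/3200 → 1/2500 → 1/2000 → 1/1600 → 1/1250 → 1/1000 → 1/800 → 1/640 → 1/500 → 1/400 → 1/320 → 1/250 — 3 2/3 stops slower (brighter).
ISO: 2500 → 2000 → 1600 → 1250 → 1000 → 800 → 640 — 2 stops lower (darker).
Net: +3 1/3 +3 2/3 −2 = +5 stops.

5 stops brighter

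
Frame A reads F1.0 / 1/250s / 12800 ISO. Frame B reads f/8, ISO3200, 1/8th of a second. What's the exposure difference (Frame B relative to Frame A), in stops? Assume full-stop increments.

3 stops darker

Aperture: f/1.0 → f/1.4 → f/2 → f/2.8 → f/4 → f/5.6 → f/8 — 6 stops stopped down (darker).
Shutter speed: 1/250 → 1/125 → 1/60 → 1/30 → 1/15 → 1/8 — 5 stops longer (brighter).
ISO: 12800 → 6400 → 3200 — 2 stops dropped (darker).
Net: −6 +5 −2 = −3 stops.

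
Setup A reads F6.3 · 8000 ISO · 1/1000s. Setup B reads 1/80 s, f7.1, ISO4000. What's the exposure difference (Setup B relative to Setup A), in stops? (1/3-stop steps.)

Aperture: f/6.3 → f/7.1 — 1/3 stop smaller aperture (darker).
Shutter speed: 1/1000 → 1/800 → 1/640 → 1/500 → 1/400 → 1/320 → 1/250 → 1/200 → 1/160 → 1/125 → 1/100 → 1/80 — 3 2/3 stops slower (brighter).
ISO: 8000 → 6400 → 5000 → 4000 — 1 stop dropped (darker).
Net: −1/3 +3 2/3 −1 = +2 1/3 stops.

2 1/3 stops brighter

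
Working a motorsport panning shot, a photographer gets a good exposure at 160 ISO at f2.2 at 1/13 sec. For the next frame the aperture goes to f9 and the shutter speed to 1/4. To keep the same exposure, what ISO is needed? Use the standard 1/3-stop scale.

ISO 800

Aperture: f/2.2 → f/2.5 → f/2.8 → f/3.2 → f/3.5 → f/4 → f/4.5 → f/5 → f/5.6 → f/6.3 → f/7.1 → f/8 → f/9 — 4 stops smaller aperture (darker).
Shutter speed: 1/13 → 1/10 → 1/8 → 1/6 → 1/5 → 1/4 — 1 2/3 stops longer (brighter).
Net change so far: 2 1/3 stops darker. Offset with the ISO: 160 → 200 → 250 → 320 → 400 → 500 → 640 → 800.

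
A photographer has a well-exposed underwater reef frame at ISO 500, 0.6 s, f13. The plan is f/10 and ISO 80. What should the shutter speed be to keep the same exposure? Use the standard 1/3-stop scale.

2.5 s

Aperture: f/13 → f/11 → f/10 — 2/3 stop opened up (brighter).
ISO: 500 → 400 → 320 → 250 → 200 → 160 → 125 → 100 → 80 — 2 2/3 stops dropped (darker).
Net change so far: 2 stops darker. Offset with the shutter speed: 0.6 → 0.8 → 1 → 1.3 → 1.6 → 2 → 2.5.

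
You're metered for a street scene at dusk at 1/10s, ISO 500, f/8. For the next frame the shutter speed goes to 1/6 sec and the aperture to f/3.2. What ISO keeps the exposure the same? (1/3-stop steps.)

Shutter speed: 1/10 → 1/8 → 1/6 — 2/3 stop slower (brighter).
Aperture: f/8 → f/7.1 → f/6.3 → f/5.6 → f/5 → f/4.5 → f/4 → f/3.5 → f/3.2 — 2 2/3 stops opened up (brighter).
Net change so far: 3 1/3 stops brighter. Offset with the ISO: 500 → 400 → 320 → 250 → 200 → 160 → 125 → 100 → 80 → 64 → 50.

ISO 50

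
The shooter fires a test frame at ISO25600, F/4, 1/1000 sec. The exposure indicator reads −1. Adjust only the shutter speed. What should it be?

Underexposed by 1 stop → need 1 stop brighter.
Shutter speed: 1/1000 → 1/500.

1/500s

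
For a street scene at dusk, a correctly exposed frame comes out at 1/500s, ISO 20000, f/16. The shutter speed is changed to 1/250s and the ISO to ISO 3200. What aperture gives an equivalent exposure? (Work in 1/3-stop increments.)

f/9

Shutter speed: 1/500 → 1/400 → 1/320 → 1/250 — 1 stop slower (brighter).
ISO: 20000 → 16000 → 12800 → 10000 → 8000 → 6400 → 5000 → 4000 → 3200 — 2 2/3 stops dropped (darker).
Net change so far: 1 2/3 stops darker. Offset with the aperture: f/16 → f/14 → f/13 → f/11 → f/10 → f/9.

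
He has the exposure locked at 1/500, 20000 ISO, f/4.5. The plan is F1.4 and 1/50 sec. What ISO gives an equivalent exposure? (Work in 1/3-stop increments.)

Aperture: f/4.5 → f/4 → f/3.5 → f/3.2 → f/2.8 → f/2.5 → f/2.2 → f/2 → f/1.8 → f/1.6 → f/1.4 — 3 1/3 stops opened up (brighter).
Shutter speed: 1/500 → 1/400 → 1/320 → 1/250 → 1/200 → 1/160 → 1/125 → 1/100 → 1/80 → 1/60 → 1/50 — 3 1/3 stops slower (brighter).
Net change so far: 6 2/3 stops brighter. Offset with the ISO: 20000 → 16000 → 12800 → 10000 → 8000 → 6400 → 5000 → 4000 → 3200 → 2500 → 2000 → 1600 → 1250 → 1000 → 800 → 640 → 500 → 400 → 320 → 250 → 200.

ISO 200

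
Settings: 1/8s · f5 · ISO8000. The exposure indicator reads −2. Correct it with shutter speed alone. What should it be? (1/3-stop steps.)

0.5 s

Underexposed by 2 stops → need 2 stops brighter.
Shutter speed: 1/8 → 1/6 → 1/5 → 1/4 → 0.3 → 0.4 → 0.5.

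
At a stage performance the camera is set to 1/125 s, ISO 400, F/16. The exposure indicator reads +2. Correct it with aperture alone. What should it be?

Overexposed by 2 stops → need 2 stops darker.
Aperture: f/16 → f/22 → f/32.

f/32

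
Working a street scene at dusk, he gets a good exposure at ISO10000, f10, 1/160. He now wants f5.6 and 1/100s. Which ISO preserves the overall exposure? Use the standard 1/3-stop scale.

Aperture: f/10 → f/9 → f/8 → f/7.1 → f/6.3 → f/5.6 — 1 2/3 stops opened up (brighter).
Shutter speed: 1/160 → 1/125 → 1/100 — 2/3 stop longer (brighter).
Net change so far: 2 1/3 stops brighter. Offset with the ISO: 10000 → 8000 → 6400 → 5000 → 4000 → 3200 → 2500 → 2000.

ISO 2000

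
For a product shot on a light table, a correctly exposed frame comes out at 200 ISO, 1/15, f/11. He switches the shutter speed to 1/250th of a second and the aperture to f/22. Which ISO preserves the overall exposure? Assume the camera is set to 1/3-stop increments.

ISO 12800

Shutter speed: 1/15 → 1/20 → 1/25 → 1/30 → 1/40 → 1/50 → 1/60 → 1/80 → 1/100 → 1/125 → 1/160 → 1/200 → 1/250 — 4 stops faster (darker).
Aperture: f/11 → f/13 → f/14 → f/16 → f/18 → f/20 → f/22 — 2 stops smaller aperture (darker).
Net change so far: 6 stops darker. Offset with the ISO: 200 → 250 → 320 → 400 → 500 → 640 → 800 → 1000 → 1250 → 1600 → 2000 → 2500 → 3200 → 4000 → 5000 → 6400 → 8000 → 10000 → 12800.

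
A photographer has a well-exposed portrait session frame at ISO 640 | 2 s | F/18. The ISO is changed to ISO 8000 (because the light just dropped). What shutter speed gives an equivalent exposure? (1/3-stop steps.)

1/6s

ISO: 640 → 800 → 1000 → 1250 → 1600 → 2000 → 2500 → 3200 → 4000 → 5000 → 6400 → 8000 — 3 2/3 stops higher (brighter).
Need 3 2/3 stops darker from the shutter speed: 2 → 1.6 → 1.3 → 1 → 0.8 → 0.6 → 0.5 → 0.4 → 0.3 → 1/4 → 1/5 → 1/6.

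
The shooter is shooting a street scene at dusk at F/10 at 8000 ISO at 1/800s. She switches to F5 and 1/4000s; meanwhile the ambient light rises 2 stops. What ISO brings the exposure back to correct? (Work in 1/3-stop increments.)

ISO 2500

Scene light: 2 stops brighter.
Aperture: f/10 → f/9 → f/8 → f/7.1 → f/6.3 → f/5.6 → f/5 — 2 stops opened up (brighter).
Shutter speed: 1/800 → 1/1000 → 1/1250 → 1/1600 → 1/2000 → 1/2500 → 1/3200 → 1/4000 — 2 1/3 stops faster (darker).
Net so far: 1 2/3 stops brighter. ISO: 8000 → 6400 → 5000 → 4000 → 3200 → 2500.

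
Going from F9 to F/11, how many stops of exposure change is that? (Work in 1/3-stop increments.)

2/3 stop

f/9 → f/10 → f/11 — count the steps: 2 third-stops = 2/3 stop.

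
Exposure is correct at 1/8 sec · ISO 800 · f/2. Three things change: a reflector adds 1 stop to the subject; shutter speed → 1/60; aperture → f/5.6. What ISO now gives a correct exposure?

Scene light: 1 stop brighter.
Shutter speed: 1/8 → 1/15 → 1/30 → 1/60 — 3 stops faster (darker).
Aperture: f/2 → f/2.8 → f/4 → f/5.6 — 3 stops narrower (darker).
Net so far: 5 stops darker. ISO: 800 → 1600 → 3200 → 6400 → 12800 → 25600.

ISO 25600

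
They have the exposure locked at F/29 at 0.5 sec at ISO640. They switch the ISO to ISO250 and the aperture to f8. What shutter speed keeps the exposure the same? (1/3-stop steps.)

1/10s

ISO: 640 → 500 → 400 → 320 → 250 — 1 1/3 stops lower (darker).
Aperture: f/29 → f/25 → f/22 → f/20 → f/18 → f/16 → f/14 → f/13 → f/11 → f/10 → f/9 → f/8 — 3 2/3 stops larger aperture (brighter).
Net change so far: 2 1/3 stops brighter. Offset with the shutter speed: 0.5 → 0.4 → 0.3 → 1/4 → 1/5 → 1/6 → 1/8 → 1/10.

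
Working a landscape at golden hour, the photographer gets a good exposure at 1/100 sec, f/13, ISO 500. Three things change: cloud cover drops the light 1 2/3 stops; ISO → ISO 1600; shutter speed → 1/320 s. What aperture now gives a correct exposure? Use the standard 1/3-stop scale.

Scene light: 1 2/3 stops darker.
ISO: 500 → 640 → 800 → 1000 → 1250 → 1600 — 1 2/3 stops raised (brighter).
Shutter speed: 1/100 → 1/125 → 1/160 → 1/200 → 1/250 → 1/320 — 1 2/3 stops shorter (darker).
Net so far: 1 2/3 stops darker. Aperture: f/13 → f/11 → f/10 → f/9 → f/8 → f/7.1.

f/7.1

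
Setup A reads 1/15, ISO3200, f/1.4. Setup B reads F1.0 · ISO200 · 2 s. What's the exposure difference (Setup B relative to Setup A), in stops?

Aperture: f/1.4 → f/1.0 — 1 stop larger aperture (brighter).
Shutter speed: 1/15 → 1/8 → 1/4 → 1/2 → 1 → 2 — 5 stops slower (brighter).
ISO: 3200 → 1600 → 800 → 400 → 200 — 4 stops dropped (darker).
Net: +1 +5 −4 = +2 stops.

2 stops brighter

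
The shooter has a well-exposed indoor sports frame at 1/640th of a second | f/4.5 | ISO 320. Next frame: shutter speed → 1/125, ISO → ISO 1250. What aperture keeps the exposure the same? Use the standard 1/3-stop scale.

f/20

Shutter speed: 1/640 → 1/500 → 1/400 → 1/320 → 1/250 → 1/200 → 1/160 → 1/125 — 2 1/3 stops longer (brighter).
ISO: 320 → 400 → 500 → 640 → 800 → 1000 → 1250 — 2 stops raised (brighter).
Net change so far: 4 1/3 stops brighter. Offset with the aperture: f/4.5 → f/5 → f/5.6 → f/6.3 → f/7.1 → f/8 → f/9 → f/10 → f/11 → f/13 → f/14 → f/16 → f/18 → f/20.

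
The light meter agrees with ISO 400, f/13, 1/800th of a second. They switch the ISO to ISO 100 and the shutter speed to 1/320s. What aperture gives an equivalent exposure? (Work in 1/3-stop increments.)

f/10

ISO: 400 → 320 → 250 → 200 → 160 → 125 → 100 — 2 stops lower (darker).
Shutter speed: 1/800 → 1/640 → 1/500 → 1/400 → 1/320 — 1 1/3 stops longer (brighter).
Net change so far: 2/3 stop darker. Offset with the aperture: f/13 → f/11 → f/10.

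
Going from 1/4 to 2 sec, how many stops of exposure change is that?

3 stops

1/4 → 1/2 → 1 → 2 — count the steps: 3 stops.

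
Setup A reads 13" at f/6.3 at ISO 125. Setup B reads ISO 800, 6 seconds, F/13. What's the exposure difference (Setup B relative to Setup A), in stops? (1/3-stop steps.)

1/3 stop darker

Aperture: f/6.3 → f/7.1 → f/8 → f/9 → f/10 → f/11 → f/13 — 2 stops narrower (darker).
Shutter speed: 13 → 10 → 8 → 6 — 1 stop faster (darker).
ISO: 125 → 160 → 200 → 250 → 320 → 400 → 500 → 640 → 800 — 2 2/3 stops raised (brighter).
Net: −2 −1 +2 2/3 = −1/3 stops.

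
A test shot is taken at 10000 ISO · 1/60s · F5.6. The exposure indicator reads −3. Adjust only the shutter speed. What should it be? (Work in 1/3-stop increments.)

Underexposed by 3 stops → need 3 stops brighter.
Shutter speed: 1/60 → 1/50 → 1/40 → 1/30 → 1/25 → 1/20 → 1/15 → 1/13 → 1/10 → 1/8.

1/8s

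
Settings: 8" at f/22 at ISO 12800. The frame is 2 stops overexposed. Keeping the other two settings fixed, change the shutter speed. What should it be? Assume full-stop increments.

Overexposed by 2 stops → need 2 stops darker.
Shutter speed: 8 → 4 → 2.

2 s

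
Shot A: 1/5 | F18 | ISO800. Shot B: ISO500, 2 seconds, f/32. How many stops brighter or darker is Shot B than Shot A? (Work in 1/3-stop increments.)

Aperture: f/18 → f/20 → f/22 → f/25 → f/29 → f/32 — 1 2/3 stops smaller aperture (darker).
Shutter speed: 1/5 → 1/4 → 0.3 → 0.4 → 0.5 → 0.6 → 0.8 → 1 → 1.3 → 1.6 → 2 — 3 1/3 stops slower (brighter).
ISO: 800 → 640 → 500 — 2/3 stop dropped (darker).
Net: −1 2/3 +3 1/3 −2/3 = +1 stop.

1 stop brighter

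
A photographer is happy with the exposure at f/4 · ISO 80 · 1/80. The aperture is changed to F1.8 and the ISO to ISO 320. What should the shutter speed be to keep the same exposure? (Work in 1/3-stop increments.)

1/1600s

Aperture: f/4 → f/3.5 → f/3.2 → f/2.8 → f/2.5 → f/2.2 → f/2 → f/1.8 — 2 1/3 stops wider (brighter).
ISO: 80 → 100 → 125 → 160 → 200 → 250 → 320 — 2 stops higher (brighter).
Net change so far: 4 1/3 stops brighter. Offset with the shutter speed: 1/80 → 1/100 → 1/125 → 1/160 → 1/200 → 1/250 → 1/320 → 1/400 → 1/500 → 1/640 → 1/800 → 1/1000 → 1/1250 → 1/1600.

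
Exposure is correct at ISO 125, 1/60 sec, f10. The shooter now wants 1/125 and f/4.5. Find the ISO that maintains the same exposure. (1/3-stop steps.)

ISO 50

Shutter speed: 1/60 → 1/80 → 1/100 → 1/125 — 1 stop shorter (darker).
Aperture: f/10 → f/9 → f/8 → f/7.1 → f/6.3 → f/5.6 → f/5 → f/4.5 — 2 1/3 stops wider (brighter).
Net change so far: 1 1/3 stops brighter. Offset with the ISO: 125 → 100 → 80 → 64 → 50.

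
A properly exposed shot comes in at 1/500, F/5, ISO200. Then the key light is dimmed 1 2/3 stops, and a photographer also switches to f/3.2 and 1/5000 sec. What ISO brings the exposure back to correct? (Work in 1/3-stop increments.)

Scene light: 1 2/3 stops darker.
Aperture: f/5 → f/4.5 → f/4 → f/3.5 → f/3.2 — 1 1/3 stops wider (brighter).
Shutter speed: 1/500 → 1/640 → 1/800 → 1/1000 → 1/1250 → 1/1600 → 1/2000 → 1/2500 → 1/3200 → 1/4000 → 1/5000 — 3 1/3 stops shorter (darker).
Net so far: 3 2/3 stops darker. ISO: 200 → 250 → 320 → 400 → 500 → 640 → 800 → 1000 → 1250 → 1600 → 2000 → 2500.

ISO 2500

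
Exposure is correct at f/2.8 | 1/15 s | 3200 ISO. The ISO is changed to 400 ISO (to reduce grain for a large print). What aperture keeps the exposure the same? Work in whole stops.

ISO: 3200 → 1600 → 800 → 400 — 3 stops lower (darker).
Need 3 stops brighter from the aperture: f/2.8 → f/2 → f/1.4 → f/1.0.

f/1.0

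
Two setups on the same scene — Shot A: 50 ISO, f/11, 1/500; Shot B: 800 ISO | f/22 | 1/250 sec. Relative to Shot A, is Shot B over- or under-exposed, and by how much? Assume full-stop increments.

Aperture: f/11 → f/16 → f/22 — 2 stops narrower (darker).
Shutter speed: 1/500 → 1/250 — 1 stop longer (brighter).
ISO: 50 → 100 → 200 → 400 → 800 — 4 stops higher (brighter).
Net: −2 +1 +4 = +3 stops.

3 stops brighter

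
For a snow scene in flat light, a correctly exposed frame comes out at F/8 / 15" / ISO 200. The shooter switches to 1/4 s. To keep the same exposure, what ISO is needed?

ISO 12800

Shutter speed: 15 → 8 → 4 → 2 → 1 → 1/2 → 1/4 — 6 stops faster (darker).
Need 6 stops brighter from the ISO: 200 → 400 → 800 → 1600 → 3200 → 6400 → 12800.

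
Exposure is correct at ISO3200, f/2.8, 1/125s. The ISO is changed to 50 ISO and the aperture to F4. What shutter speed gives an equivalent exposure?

1 s

ISO: 3200 → 1600 → 800 → 400 → 200 → 100 → 50 — 6 stops lower (darker).
Aperture: f/2.8 → f/4 — 1 stop stopped down (darker).
Net change so far: 7 stops darker. Offset with the shutter speed: 1/125 → 1/60 → 1/30 → 1/15 → 1/8 → 1/4 → 1/2 → 1.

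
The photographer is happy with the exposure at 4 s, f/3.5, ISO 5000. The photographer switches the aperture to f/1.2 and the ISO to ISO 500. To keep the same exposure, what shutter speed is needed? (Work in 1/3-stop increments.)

Aperture: f/3.5 → f/3.2 → f/2.8 → f/2.5 → f/2.2 → f/2 → f/1.8 → f/1.6 → f/1.4 → f/1.2 — 3 stops larger aperture (brighter).
ISO: 5000 → 4000 → 3200 → 2500 → 2000 → 1600 → 1250 → 1000 → 800 → 640 → 500 — 3 1/3 stops lower (darker).
Net change so far: 1/3 stop darker. Offset with the shutter speed: 4 → 5.

5 s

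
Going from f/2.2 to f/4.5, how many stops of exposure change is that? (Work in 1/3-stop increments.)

f/2.2 → f/2.5 → f/2.8 → f/3.2 → f/3.5 → f/4 → f/4.5 — count the steps: 6 third-stops = 2 stops.

2 stops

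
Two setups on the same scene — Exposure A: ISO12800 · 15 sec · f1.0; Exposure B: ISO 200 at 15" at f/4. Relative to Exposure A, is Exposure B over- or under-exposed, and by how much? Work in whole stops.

Aperture: f/1.0 → f/1.4 → f/2 → f/2.8 → f/4 — 4 stops stopped down (darker).
Shutter speed: unchanged.
ISO: 12800 → 6400 → 3200 → 1600 → 800 → 400 → 200 — 6 stops lower (darker).
Net: −4 −6 = −10 stops.

10 stops darker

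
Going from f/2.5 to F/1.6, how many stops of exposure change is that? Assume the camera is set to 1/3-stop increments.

1 1/3 stops

f/2.5 → f/2.2 → f/2 → f/1.8 → f/1.6 — count the steps: 4 third-stops = 1 1/3 stops.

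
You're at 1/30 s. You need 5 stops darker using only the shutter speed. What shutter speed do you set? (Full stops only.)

1/1000s

Shutter speed: 1/30 → 1/60 → 1/125 → 1/250 → 1/500 → 1/1000 — 5 stops faster (darker).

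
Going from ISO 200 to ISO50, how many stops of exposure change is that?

200 → 100 → 50 — count the steps: 2 stops.

2 stops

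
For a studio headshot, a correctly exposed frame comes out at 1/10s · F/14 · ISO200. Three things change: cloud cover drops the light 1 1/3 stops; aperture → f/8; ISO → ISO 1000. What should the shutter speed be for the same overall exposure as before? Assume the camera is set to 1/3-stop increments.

1/60s

Scene light: 1 1/3 stops darker.
Aperture: f/14 → f/13 → f/11 → f/10 → f/9 → f/8 — 1 2/3 stops larger aperture (brighter).
ISO: 200 → 250 → 320 → 400 → 500 → 640 → 800 → 1000 — 2 1/3 stops higher (brighter).
Net so far: 2 2/3 stops brighter. Shutter speed: 1/10 → 1/13 → 1/15 → 1/20 → 1/25 → 1/30 → 1/40 → 1/50 → 1/60.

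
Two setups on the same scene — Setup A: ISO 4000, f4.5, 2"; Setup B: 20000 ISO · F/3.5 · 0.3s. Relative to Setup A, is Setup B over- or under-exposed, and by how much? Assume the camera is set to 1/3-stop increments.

Aperture: f/4.5 → f/4 → f/3.5 — 2/3 stop wider (brighter).
Shutter speed: 2 → 1.6 → 1.3 → 1 → 0.8 → 0.6 → 0.5 → 0.4 → 0.3 — 2 2/3 stops faster (darker).
ISO: 4000 → 5000 → 6400 → 8000 → 10000 → 12800 → 16000 → 20000 — 2 1/3 stops raised (brighter).
Net: +2/3 −2 2/3 +2 1/3 = +1/3 stops.

1/3 stop brighter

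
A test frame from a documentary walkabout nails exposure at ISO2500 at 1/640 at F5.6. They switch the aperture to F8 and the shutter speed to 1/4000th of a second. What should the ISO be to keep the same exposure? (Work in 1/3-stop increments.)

Aperture: f/5.6 → f/6.3 → f/7.1 → f/8 — 1 stop stopped down (darker).
Shutter speed: 1/640 → 1/800 → 1/1000 → 1/1250 → 1/1600 → 1/2000 → 1/2500 → 1/3200 → 1/4000 — 2 2/3 stops shorter (darker).
Net change so far: 3 2/3 stops darker. Offset with the ISO: 2500 → 3200 → 4000 → 5000 → 6400 → 8000 → 10000 → 12800 → 16000 → 20000 → 25600 → 32000.

ISO 32000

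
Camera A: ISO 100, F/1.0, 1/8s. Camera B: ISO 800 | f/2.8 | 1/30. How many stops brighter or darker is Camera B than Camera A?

2 stops darker

Aperture: f/1.0 → f/1.4 → f/2 → f/2.8 — 3 stops narrower (darker).
Shutter speed: 1/8 → 1/15 → 1/30 — 2 stops shorter (darker).
ISO: 100 → 200 → 400 → 800 — 3 stops raised (brighter).
Net: −3 −2 +3 = −2 stops.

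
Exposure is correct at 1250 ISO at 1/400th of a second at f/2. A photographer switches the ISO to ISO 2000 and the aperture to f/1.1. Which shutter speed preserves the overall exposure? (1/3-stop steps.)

1/2000s

ISO: 1250 → 1600 → 2000 — 2/3 stop raised (brighter).
Aperture: f/2 → f/1.8 → f/1.6 → f/1.4 → f/1.2 → f/1.1 — 1 2/3 stops larger aperture (brighter).
Net change so far: 2 1/3 stops brighter. Offset with the shutter speed: 1/400 → 1/500 → 1/640 → 1/800 → 1/1000 → 1/1250 → 1/1600 → 1/2000.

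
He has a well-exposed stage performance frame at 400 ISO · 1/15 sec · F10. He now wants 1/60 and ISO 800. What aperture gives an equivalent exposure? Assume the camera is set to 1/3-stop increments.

f/7.1

Shutter speed: 1/15 → 1/20 → 1/25 → 1/30 → 1/40 → 1/50 → 1/60 — 2 stops faster (darker).
ISO: 400 → 500 → 640 → 800 — 1 stop raised (brighter).
Net change so far: 1 stop darker. Offset with the aperture: f/10 → f/9 → f/8 → f/7.1.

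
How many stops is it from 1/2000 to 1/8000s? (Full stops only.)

1/2000 → 1/4000 → 1/8000 — count the steps: 2 stops.

2 stops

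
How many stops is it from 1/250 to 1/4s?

6 stops

1/250 → 1/125 → 1/60 → 1/30 → 1/15 → 1/8 → 1/4 — count the steps: 6 stops.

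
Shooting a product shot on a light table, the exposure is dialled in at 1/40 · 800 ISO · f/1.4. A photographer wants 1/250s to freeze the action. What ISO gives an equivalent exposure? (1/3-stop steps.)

ISO 5000

Shutter speed: 1/40 → 1/50 → 1/60 → 1/80 → 1/100 → 1/125 → 1/160 → 1/200 → 1/250 — 2 2/3 stops faster (darker).
Need 2 2/3 stops brighter from the ISO: 800 → 1000 → 1250 → 1600 → 2000 → 2500 → 3200 → 4000 → 5000.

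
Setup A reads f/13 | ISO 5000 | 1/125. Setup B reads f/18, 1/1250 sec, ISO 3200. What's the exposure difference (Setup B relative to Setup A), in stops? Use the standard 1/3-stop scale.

5 stops darker

Aperture: f/13 → f/14 → f/16 → f/18 — 1 stop smaller aperture (darker).
Shutter speed: 1/125 → 1/160 → 1/200 → 1/250 → 1/320 → 1/400 → 1/500 → 1/640 → 1/800 → 1/1000 → 1/1250 — 3 1/3 stops shorter (darker).
ISO: 5000 → 4000 → 3200 — 2/3 stop lower (darker).
Net: −1 −3 1/3 −2/3 = −5 stops.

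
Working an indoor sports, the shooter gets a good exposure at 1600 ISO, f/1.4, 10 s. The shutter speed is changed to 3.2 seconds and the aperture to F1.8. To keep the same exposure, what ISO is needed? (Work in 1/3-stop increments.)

Shutter speed: 10 → 8 → 6 → 5 → 4 → 3.2 — 1 2/3 stops shorter (darker).
Aperture: f/1.4 → f/1.6 → f/1.8 — 2/3 stop narrower (darker).
Net change so far: 2 1/3 stops darker. Offset with the ISO: 1600 → 2000 → 2500 → 3200 → 4000 → 5000 → 6400 → 8000.

ISO 8000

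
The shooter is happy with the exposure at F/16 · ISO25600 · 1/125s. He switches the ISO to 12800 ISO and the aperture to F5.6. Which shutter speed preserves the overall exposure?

1/500s

ISO: 25600 → 12800 — 1 stop dropped (darker).
Aperture: f/16 → f/11 → f/8 → f/5.6 — 3 stops wider (brighter).
Net change so far: 2 stops brighter. Offset with the shutter speed: 1/125 → 1/250 → 1/500.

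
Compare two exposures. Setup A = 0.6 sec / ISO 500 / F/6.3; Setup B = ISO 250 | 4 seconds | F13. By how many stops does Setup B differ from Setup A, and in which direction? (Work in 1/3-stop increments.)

Aperture: f/6.3 → f/7.1 → f/8 → f/9 → f/10 → f/11 → f/13 — 2 stops stopped down (darker).
Shutter speed: 0.6 → 0.8 → 1 → 1.3 → 1.6 → 2 → 2.5 → 3.2 → 4 — 2 2/3 stops slower (brighter).
ISO: 500 → 400 → 320 → 250 — 1 stop lower (darker).
Net: −2 +2 2/3 −1 = −1/3 stops.

1/3 stop darker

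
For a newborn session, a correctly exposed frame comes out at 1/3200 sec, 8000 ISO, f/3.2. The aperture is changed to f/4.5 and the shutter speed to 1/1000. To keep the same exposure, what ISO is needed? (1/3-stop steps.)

Aperture: f/3.2 → f/3.5 → f/4 → f/4.5 — 1 stop smaller aperture (darker).
Shutter speed: 1/3200 → 1/2500 → 1/2000 → 1/1600 → 1/1250 → 1/1000 — 1 2/3 stops slower (brighter).
Net change so far: 2/3 stop brighter. Offset with the ISO: 8000 → 6400 → 5000.

ISO 5000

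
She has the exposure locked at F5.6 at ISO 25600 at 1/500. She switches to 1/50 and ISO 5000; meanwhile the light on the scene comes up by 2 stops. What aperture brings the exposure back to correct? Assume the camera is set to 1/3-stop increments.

Scene light: 2 stops brighter.
Shutter speed: 1/500 → 1/400 → 1/320 → 1/250 → 1/200 → 1/160 → 1/125 → 1/100 → 1/80 → 1/60 → 1/50 — 3 1/3 stops slower (brighter).
ISO: 25600 → 20000 → 16000 → 12800 → 10000 → 8000 → 6400 → 5000 — 2 1/3 stops dropped (darker).
Net so far: 3 stops brighter. Aperture: f/5.6 → f/6.3 → f/7.1 → f/8 → f/9 → f/10 → f/11 → f/13 → f/14 → f/16.

f/16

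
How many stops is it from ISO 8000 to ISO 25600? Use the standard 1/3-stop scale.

1 2/3 stops

8000 → 10000 → 12800 → 16000 → 20000 → 25600 — count the steps: 5 third-stops = 1 2/3 stops.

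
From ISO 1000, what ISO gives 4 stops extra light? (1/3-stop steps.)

ISO: 1000 → 1250 → 1600 → 2000 → 2500 → 3200 → 4000 → 5000 → 6400 → 8000 → 10000 → 12800 → 16000 — 4 stops higher (brighter).

ISO 16000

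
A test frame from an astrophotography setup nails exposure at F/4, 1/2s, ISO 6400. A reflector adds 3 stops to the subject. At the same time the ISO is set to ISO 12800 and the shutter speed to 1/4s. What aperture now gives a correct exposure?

Scene light: 3 stops brighter.
ISO: 6400 → 12800 — 1 stop higher (brighter).
Shutter speed: 1/2 → 1/4 — 1 stop faster (darker).
Net so far: 3 stops brighter. Aperture: f/4 → f/5.6 → f/8 → f/11.

f/11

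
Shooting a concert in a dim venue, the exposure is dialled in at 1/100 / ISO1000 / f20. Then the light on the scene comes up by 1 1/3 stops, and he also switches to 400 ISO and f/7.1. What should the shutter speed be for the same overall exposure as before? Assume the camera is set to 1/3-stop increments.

1/800s

Scene light: 1 1/3 stops brighter.
ISO: 1000 → 800 → 640 → 500 → 400 — 1 1/3 stops lower (darker).
Aperture: f/20 → f/18 → f/16 → f/14 → f/13 → f/11 → f/10 → f/9 → f/8 → f/7.1 — 3 stops wider (brighter).
Net so far: 3 stops brighter. Shutter speed: 1/100 → 1/125 → 1/160 → 1/200 → 1/250 → 1/320 → 1/400 → 1/500 → 1/640 → 1/800.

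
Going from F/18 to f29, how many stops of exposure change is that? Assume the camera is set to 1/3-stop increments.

f/18 → f/20 → f/22 → f/25 → f/29 — count the steps: 4 third-stops = 1 1/3 stops.

1 1/3 stops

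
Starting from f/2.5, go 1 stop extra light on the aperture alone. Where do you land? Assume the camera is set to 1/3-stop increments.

f/1.8

Aperture: f/2.5 → f/2.2 → f/2 → f/1.8 — 1 stop wider (brighter).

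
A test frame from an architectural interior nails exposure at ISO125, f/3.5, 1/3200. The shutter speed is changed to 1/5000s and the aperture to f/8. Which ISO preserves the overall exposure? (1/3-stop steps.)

Shutter speed: 1/3200 → 1/4000 → 1/5000 — 2/3 stop faster (darker).
Aperture: f/3.5 → f/4 → f/4.5 → f/5 → f/5.6 → f/6.3 → f/7.1 → f/8 — 2 1/3 stops narrower (darker).
Net change so far: 3 stops darker. Offset with the ISO: 125 → 160 → 200 → 250 → 320 → 400 → 500 → 640 → 800 → 1000.

ISO 1000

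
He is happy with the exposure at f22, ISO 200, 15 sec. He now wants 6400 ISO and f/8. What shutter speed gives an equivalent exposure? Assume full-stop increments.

ISO: 200 → 400 → 800 → 1600 → 3200 → 6400 — 5 stops higher (brighter).
Aperture: f/22 → f/16 → f/11 → f/8 — 3 stops larger aperture (brighter).
Net change so far: 8 stops brighter. Offset with the shutter speed: 15 → 8 → 4 → 2 → 1 → 1/2 → 1/4 → 1/8 → 1/15.

1/15s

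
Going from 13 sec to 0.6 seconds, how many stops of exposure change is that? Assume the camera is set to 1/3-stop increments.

4 1/3 stops

13 → 10 → 8 → 6 → 5 → 4 → 3.2 → 2.5 → 2 → 1.6 → 1.3 → 1 → 0.8 → 0.6 — count the steps: 13 third-stops = 4 1/3 stops.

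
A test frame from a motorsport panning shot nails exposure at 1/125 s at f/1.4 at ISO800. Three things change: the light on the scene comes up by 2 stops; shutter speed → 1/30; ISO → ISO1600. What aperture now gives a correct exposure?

f/8

Scene light: 2 stops brighter.
Shutter speed: 1/125 → 1/60 → 1/30 — 2 stops slower (brighter).
ISO: 800 → 1600 — 1 stop raised (brighter).
Net so far: 5 stops brighter. Aperture: f/1.4 → f/2 → f/2.8 → f/4 → f/5.6 → f/8.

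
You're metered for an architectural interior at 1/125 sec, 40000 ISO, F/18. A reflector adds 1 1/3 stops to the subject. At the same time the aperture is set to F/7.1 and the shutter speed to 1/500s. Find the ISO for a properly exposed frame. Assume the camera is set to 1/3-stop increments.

Scene light: 1 1/3 stops brighter.
Aperture: f/18 → f/16 → f/14 → f/13 → f/11 → f/10 → f/9 → f/8 → f/7.1 — 2 2/3 stops opened up (brighter).
Shutter speed: 1/125 → 1/160 → 1/200 → 1/250 → 1/320 → 1/400 → 1/500 — 2 stops faster (darker).
Net so far: 2 stops brighter. ISO: 40000 → 32000 → 25600 → 20000 → 16000 → 12800 → 10000.

ISO 10000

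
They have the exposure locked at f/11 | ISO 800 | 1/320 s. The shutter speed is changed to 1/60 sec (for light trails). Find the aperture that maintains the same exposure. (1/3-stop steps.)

f/25

Shutter speed: 1/320 → 1/250 → 1/200 → 1/160 → 1/125 → 1/100 → 1/80 → 1/60 — 2 1/3 stops slower (brighter).
Need 2 1/3 stops darker from the aperture: f/11 → f/13 → f/14 → f/16 → f/18 → f/20 → f/22 → f/25.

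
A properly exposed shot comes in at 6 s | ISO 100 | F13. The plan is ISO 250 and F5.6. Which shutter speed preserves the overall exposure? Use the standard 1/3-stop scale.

0.5 s

ISO: 100 → 125 → 160 → 200 → 250 — 1 1/3 stops higher (brighter).
Aperture: f/13 → f/11 → f/10 → f/9 → f/8 → f/7.1 → f/6.3 → f/5.6 — 2 1/3 stops wider (brighter).
Net change so far: 3 2/3 stops brighter. Offset with the shutter speed: 6 → 5 → 4 → 3.2 → 2.5 → 2 → 1.6 → 1.3 → 1 → 0.8 → 0.6 → 0.5.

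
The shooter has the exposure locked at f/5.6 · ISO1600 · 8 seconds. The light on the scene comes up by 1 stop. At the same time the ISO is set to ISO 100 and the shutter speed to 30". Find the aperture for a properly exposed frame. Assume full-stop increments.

Scene light: 1 stop brighter.
ISO: 1600 → 800 → 400 → 200 → 100 — 4 stops lower (darker).
Shutter speed: 8 → 15 → 30 — 2 stops longer (brighter).
Net so far: 1 stop darker. Aperture: f/5.6 → f/4.

f/4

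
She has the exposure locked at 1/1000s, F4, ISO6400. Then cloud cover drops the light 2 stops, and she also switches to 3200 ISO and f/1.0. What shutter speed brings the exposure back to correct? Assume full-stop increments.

1/2000s

Scene light: 2 stops darker.
ISO: 6400 → 3200 — 1 stop lower (darker).
Aperture: f/4 → f/2.8 → f/2 → f/1.4 → f/1.0 — 4 stops wider (brighter).
Net so far: 1 stop brighter. Shutter speed: 1/1000 → 1/2000.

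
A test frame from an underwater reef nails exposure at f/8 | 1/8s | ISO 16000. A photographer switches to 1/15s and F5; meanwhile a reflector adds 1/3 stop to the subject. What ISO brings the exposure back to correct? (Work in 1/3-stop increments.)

ISO 10000

Scene light: 1/3 stop brighter.
Shutter speed: 1/8 → 1/10 → 1/13 → 1/15 — 1 stop shorter (darker).
Aperture: f/8 → f/7.1 → f/6.3 → f/5.6 → f/5 — 1 1/3 stops opened up (brighter).
Net so far: 2/3 stop brighter. ISO: 16000 → 12800 → 10000.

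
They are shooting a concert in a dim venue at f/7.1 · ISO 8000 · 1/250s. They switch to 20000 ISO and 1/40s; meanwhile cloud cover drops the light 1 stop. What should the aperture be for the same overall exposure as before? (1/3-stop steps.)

f/20

Scene light: 1 stop darker.
ISO: 8000 → 10000 → 12800 → 16000 → 20000 — 1 1/3 stops raised (brighter).
Shutter speed: 1/250 → 1/200 → 1/160 → 1/125 → 1/100 → 1/80 → 1/60 → 1/50 → 1/40 — 2 2/3 stops slower (brighter).
Net so far: 3 stops brighter. Aperture: f/7.1 → f/8 → f/9 → f/10 → f/11 → f/13 → f/14 → f/16 → f/18 → f/20.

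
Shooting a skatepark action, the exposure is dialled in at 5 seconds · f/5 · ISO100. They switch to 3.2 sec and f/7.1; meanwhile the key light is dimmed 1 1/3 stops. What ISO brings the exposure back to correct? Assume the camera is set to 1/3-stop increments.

ISO 800

Scene light: 1 1/3 stops darker.
Shutter speed: 5 → 4 → 3.2 — 2/3 stop faster (darker).
Aperture: f/5 → f/5.6 → f/6.3 → f/7.1 — 1 stop stopped down (darker).
Net so far: 3 stops darker. ISO: 100 → 125 → 160 → 200 → 250 → 320 → 400 → 500 → 640 → 800.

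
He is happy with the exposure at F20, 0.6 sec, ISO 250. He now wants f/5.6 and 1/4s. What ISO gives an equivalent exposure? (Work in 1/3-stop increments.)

ISO 50

Aperture: f/20 → f/18 → f/16 → f/14 → f/13 → f/11 → f/10 → f/9 → f/8 → f/7.1 → f/6.3 → f/5.6 — 3 2/3 stops larger aperture (brighter).
Shutter speed: 0.6 → 0.5 → 0.4 → 0.3 → 1/4 — 1 1/3 stops shorter (darker).
Net change so far: 2 1/3 stops brighter. Offset with the ISO: 250 → 200 → 160 → 125 → 100 → 80 → 64 → 50.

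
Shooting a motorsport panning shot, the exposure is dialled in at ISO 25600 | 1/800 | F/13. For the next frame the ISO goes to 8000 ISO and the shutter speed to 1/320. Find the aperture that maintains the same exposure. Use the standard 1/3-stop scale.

ISO: 25600 → 20000 → 16000 → 12800 → 10000 → 8000 — 1 2/3 stops dropped (darker).
Shutter speed: 1/800 → 1/640 → 1/500 → 1/400 → 1/320 — 1 1/3 stops slower (brighter).
Net change so far: 1/3 stop darker. Offset with the aperture: f/13 → f/11.

f/11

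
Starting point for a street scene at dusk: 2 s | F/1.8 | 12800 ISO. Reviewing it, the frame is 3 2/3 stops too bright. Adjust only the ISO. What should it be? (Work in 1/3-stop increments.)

Overexposed by 3 2/3 stops → need 3 2/3 stops darker.
ISO: 12800 → 10000 → 8000 → 6400 → 5000 → 4000 → 3200 → 2500 → 2000 → 1600 → 1250 → 1000.

ISO 1000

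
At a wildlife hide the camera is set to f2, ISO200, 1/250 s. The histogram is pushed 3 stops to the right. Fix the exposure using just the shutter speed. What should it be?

Overexposed by 3 stops → need 3 stops darker.
Shutter speed: 1/250 → 1/500 → 1/1000 → 1/2000.

1/2000s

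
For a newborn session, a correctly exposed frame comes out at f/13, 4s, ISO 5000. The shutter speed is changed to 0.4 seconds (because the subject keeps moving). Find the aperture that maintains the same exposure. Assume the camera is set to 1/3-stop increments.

Shutter speed: 4 → 3.2 → 2.5 → 2 → 1.6 → 1.3 → 1 → 0.8 → 0.6 → 0.5 → 0.4 — 3 1/3 stops shorter (darker).
Need 3 1/3 stops brighter from the aperture: f/13 → f/11 → f/10 → f/9 → f/8 → f/7.1 → f/6.3 → f/5.6 → f/5 → f/4.5 → f/4.

f/4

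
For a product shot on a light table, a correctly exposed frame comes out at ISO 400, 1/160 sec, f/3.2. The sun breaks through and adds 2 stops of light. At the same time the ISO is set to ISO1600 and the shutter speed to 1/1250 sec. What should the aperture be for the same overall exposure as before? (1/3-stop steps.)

f/4.5

Scene light: 2 stops brighter.
ISO: 400 → 500 → 640 → 800 → 1000 → 1250 → 1600 — 2 stops raised (brighter).
Shutter speed: 1/160 → 1/200 → 1/250 → 1/320 → 1/400 → 1/500 → 1/640 → 1/800 → 1/1000 → 1/1250 — 3 stops shorter (darker).
Net so far: 1 stop brighter. Aperture: f/3.2 → f/3.5 → f/4 → f/4.5.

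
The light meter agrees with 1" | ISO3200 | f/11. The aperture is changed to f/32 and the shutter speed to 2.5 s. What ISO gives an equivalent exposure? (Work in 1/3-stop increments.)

ISO 10000

Aperture: f/11 → f/13 → f/14 → f/16 → f/18 → f/20 → f/22 → f/25 → f/29 → f/32 — 3 stops stopped down (darker).
Shutter speed: 1 → 1.3 → 1.6 → 2 → 2.5 — 1 1/3 stops longer (brighter).
Net change so far: 1 2/3 stops darker. Offset with the ISO: 3200 → 4000 → 5000 → 6400 → 8000 → 10000.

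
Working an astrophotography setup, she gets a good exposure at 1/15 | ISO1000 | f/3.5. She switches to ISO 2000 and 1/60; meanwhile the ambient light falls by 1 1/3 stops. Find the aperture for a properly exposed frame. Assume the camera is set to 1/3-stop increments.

f/1.6

Scene light: 1 1/3 stops darker.
ISO: 1000 → 1250 → 1600 → 2000 — 1 stop raised (brighter).
Shutter speed: 1/15 → 1/20 → 1/25 → 1/30 → 1/40 → 1/50 → 1/60 — 2 stops shorter (darker).
Net so far: 2 1/3 stops darker. Aperture: f/3.5 → f/3.2 → f/2.8 → f/2.5 → f/2.2 → f/2 → f/1.8 → f/1.6.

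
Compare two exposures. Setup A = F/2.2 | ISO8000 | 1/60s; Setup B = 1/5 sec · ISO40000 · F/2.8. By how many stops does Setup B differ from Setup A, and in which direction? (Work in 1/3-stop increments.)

Aperture: f/2.2 → f/2.5 → f/2.8 — 2/3 stop stopped down (darker).
Shutter speed: 1/60 → 1/50 → 1/40 → 1/30 → 1/25 → 1/20 → 1/15 → 1/13 → 1/10 → 1/8 → 1/6 → 1/5 — 3 2/3 stops slower (brighter).
ISO: 8000 → 10000 → 12800 → 16000 → 20000 → 25600 → 32000 → 40000 — 2 1/3 stops raised (brighter).
Net: −2/3 +3 2/3 +2 1/3 = +5 1/3 stops.

5 1/3 stops brighter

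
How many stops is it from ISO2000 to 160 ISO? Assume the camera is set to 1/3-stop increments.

3 2/3 stops

2000 → 1600 → 1250 → 1000 → 800 → 640 → 500 → 400 → 320 → 250 → 200 → 160 — count the steps: 11 third-stops = 3 2/3 stops.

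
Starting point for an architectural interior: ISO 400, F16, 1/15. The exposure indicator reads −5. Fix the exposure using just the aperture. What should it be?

f/2.8

Underexposed by 5 stops → need 5 stops brighter.
Aperture: f/16 → f/11 → f/8 → f/5.6 → f/4 → f/2.8.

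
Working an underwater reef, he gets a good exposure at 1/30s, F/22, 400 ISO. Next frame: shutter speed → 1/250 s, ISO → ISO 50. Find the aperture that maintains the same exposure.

f/2.8

Shutter speed: 1/30 → 1/60 → 1/125 → 1/250 — 3 stops shorter (darker).
ISO: 400 → 200 → 100 → 50 — 3 stops lower (darker).
Net change so far: 6 stops darker. Offset with the aperture: f/22 → f/16 → f/11 → f/8 → f/5.6 → f/4 → f/2.8.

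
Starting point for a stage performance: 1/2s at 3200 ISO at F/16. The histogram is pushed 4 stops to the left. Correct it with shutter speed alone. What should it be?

Underexposed by 4 stops → need 4 stops brighter.
Shutter speed: 1/2 → 1 → 2 → 4 → 8.

8 s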